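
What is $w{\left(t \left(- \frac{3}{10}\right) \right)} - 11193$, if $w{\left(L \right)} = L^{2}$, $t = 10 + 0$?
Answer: $-11184$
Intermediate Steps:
$t = 10$
$w{\left(t \left(- \frac{3}{10}\right) \right)} - 11193 = \left(10 \left(- \frac{3}{10}\right)\right)^{2} - 11193 = \left(-3\right)^{2} - 11193 = 9 - 11193 = -11184$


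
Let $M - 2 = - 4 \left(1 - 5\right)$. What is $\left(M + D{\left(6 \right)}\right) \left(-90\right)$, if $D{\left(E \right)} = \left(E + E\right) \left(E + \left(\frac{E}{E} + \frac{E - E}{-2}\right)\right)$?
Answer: $-9180$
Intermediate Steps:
$M = 18$ ($M = 2 - 4 \left(1 - 5\right) = 2 - -16 = 2 + 16 = 18$)
$D{\left(E \right)} = 2 E \left(1 + E\right)$ ($D{\left(E \right)} = 2 E \left(E + \left(1 + 0 \left(- \frac{1}{2}\right)\right)\right) = 2 E \left(E + \left(1 + 0\right)\right) = 2 E \left(E + 1\right) = 2 E \left(1 + E\right)$)
$\left(M + D{\left(6 \right)}\right) \left(-90\right) = \left(18 + 2 \cdot 6 \left(1 + 6\right)\right) \left(-90\right) = \left(18 + 2 \cdot 6 \cdot 7\right) \left(-90\right) = \left(18 + 84\right) \left(-90\right) = 102 \left(-90\right) = -9180$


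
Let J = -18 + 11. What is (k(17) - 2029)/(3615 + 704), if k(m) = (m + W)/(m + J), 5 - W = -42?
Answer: -10113/21595 ≈ -0.46830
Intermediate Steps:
J = -7
W = 47 (W = 5 - 1*(-42) = 5 + 42 = 47)
k(m) = (47 + m)/(-7 + m) (k(m) = (m + 47)/(m - 7) = (47 + m)/(-7 + m))
(k(17) - 2029)/(3615 + 704) = ((47 + 17)/(-7 + 17) - 2029)/(3615 + 704) = (64/10 - 2029)/4319 = ((⅒)*64 - 2029)*(1/4319) = (32/5 - 2029)*(1/4319) = -10113/5*1/4319 = -10113/21595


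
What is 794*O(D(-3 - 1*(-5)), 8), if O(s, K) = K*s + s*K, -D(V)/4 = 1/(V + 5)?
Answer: -50816/7 ≈ -7259.4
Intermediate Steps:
D(V) = -4/(5 + V) (D(V) = -4/(V + 5) = -4/(5 + V))
O(s, K) = 2*K*s (O(s, K) = K*s + K*s = 2*K*s)
794*O(D(-3 - 1*(-5)), 8) = 794*(2*8*(-4/(5 + (-3 - 1*(-5))))) = 794*(2*8*(-4/(5 + (-3 + 5)))) = 794*(2*8*(-4/(5 + 2))) = 794*(2*8*(-4/7)) = 794*(-64/7) = -50816/7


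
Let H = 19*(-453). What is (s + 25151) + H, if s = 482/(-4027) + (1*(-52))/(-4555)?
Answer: 303464357734/18342985 ≈ 16544.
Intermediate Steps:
H = -8607
s = -1986106/18342985 (s = 482*(-1/4027) - 52*(-1/4555) = -482/4027 + 52/4555 = -1986106/18342985 ≈ -0.10828)
(s + 25151) + H = (-1986106/18342985 + 25151) - 8607 = 461342429629/18342985 - 8607 = 303464357734/18342985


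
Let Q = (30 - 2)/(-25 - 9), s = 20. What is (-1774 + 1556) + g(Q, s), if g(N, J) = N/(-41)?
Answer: -151932/697 ≈ -217.98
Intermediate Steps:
Q = -14/17 (Q = 28/(-34) = 28*(-1/34) = -14/17 ≈ -0.82353)
g(N, J) = -N/41 (g(N, J) = N*(-1/41) = -N/41)
(-1774 + 1556) + g(Q, s) = (-1774 + 1556) - 1/41*(-14/17) = -218 + 14/697 = -151932/697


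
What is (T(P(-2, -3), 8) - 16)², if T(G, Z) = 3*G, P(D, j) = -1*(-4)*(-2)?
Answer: 1600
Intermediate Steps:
P(D, j) = -8 (P(D, j) = 4*(-2) = -8)
(T(P(-2, -3), 8) - 16)² = (3*(-8) - 16)² = (-24 - 16)² = (-40)² = 1600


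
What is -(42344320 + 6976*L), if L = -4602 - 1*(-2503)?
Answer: -27701696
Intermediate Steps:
L = -2099 (L = -4602 + 2503 = -2099)
-(42344320 + 6976*L) = -6976/(1/(-2099 + 6070)) = -6976/(1/3971) = -6976/1/3971 = -6976*3971 = -27701696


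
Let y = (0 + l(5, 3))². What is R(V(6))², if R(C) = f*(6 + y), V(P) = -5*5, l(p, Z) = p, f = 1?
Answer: 961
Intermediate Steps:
V(P) = -25
y = 25 (y = (0 + 5)² = 5² = 25)
R(C) = 31 (R(C) = 1*(6 + 25) = 1*31 = 31)
R(V(6))² = 31² = 961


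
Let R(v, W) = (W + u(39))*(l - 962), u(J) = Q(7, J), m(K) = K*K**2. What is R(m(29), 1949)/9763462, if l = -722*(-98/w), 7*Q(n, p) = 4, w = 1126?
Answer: -3454246758/19238901871 ≈ -0.17954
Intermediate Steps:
Q(n, p) = 4/7 (Q(n, p) = (1/7)*4 = 4/7)
m(K) = K**3
u(J) = 4/7
l = 35378/563 (l = -722/(1126/(-98)) = -722/(1126*(-1/98)) = -722/(-563/49) = -722*(-49/563) = 35378/563 ≈ 62.838)
R(v, W) = -2024912/3941 - 506228*W/563 (R(v, W) = (W + 4/7)*(35378/563 - 962) = (4/7 + W)*(-506228/563) = -2024912/3941 - 506228*W/563)
R(m(29), 1949)/9763462 = (-2024912/3941 - 506228/563*1949)/9763462 = (-2024912/3941 - 986638372/563)*(1/9763462) = -6908493516/3941*1/9763462 = -3454246758/19238901871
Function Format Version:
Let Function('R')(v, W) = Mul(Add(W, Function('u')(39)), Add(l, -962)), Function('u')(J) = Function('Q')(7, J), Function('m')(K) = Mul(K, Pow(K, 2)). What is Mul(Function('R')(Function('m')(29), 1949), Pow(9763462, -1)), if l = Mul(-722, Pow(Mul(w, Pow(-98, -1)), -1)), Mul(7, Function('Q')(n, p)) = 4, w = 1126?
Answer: Rational(-3454246758, 19238901871) ≈ -0.17954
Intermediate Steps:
Function('Q')(n, p) = Rational(4, 7) (Function('Q')(n, p) = Mul(Rational(1, 7), 4) = Rational(4, 7))
Function('m')(K) = Pow(K, 3)
Function('u')(J) = Rational(4, 7)
l = Rational(35378, 563) (l = Mul(-722, Pow(Mul(1126, Pow(-98, -1)), -1)) = Mul(-722, Pow(Mul(1126, Rational(-1, 98)), -1)) = Mul(-722, Pow(Rational(-563, 49), -1)) = Mul(-722, Rational(-49, 563)) = Rational(35378, 563) ≈ 62.838)
Function('R')(v, W) = Add(Rational(-2024912, 3941), Mul(Rational(-506228, 563), W)) (Function('R')(v, W) = Mul(Add(W, Rational(4, 7)), Add(Rational(35378, 563), -962)) = Mul(Add(Rational(4, 7), W), Rational(-506228, 563)) = Add(Rational(-2024912, 3941), Mul(Rational(-506228, 563), W)))
Mul(Function('R')(Function('m')(29), 1949), Pow(9763462, -1)) = Mul(Add(Rational(-2024912, 3941), Mul(Rational(-506228, 563), 1949)), Pow(9763462, -1)) = Mul(Add(Rational(-2024912, 3941), Rational(-986638372, 563)), Rational(1, 9763462)) = Mul(Rational(-6908493516, 3941), Rational(1, 9763462)) = Rational(-3454246758, 19238901871)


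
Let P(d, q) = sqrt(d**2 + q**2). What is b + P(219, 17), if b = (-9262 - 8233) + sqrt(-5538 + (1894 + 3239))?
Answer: -17495 + 5*sqrt(1930) + 9*I*sqrt(5) ≈ -17275.0 + 20.125*I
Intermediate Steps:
b = -17495 + 9*I*sqrt(5) (b = -17495 + sqrt(-5538 + 5133) = -17495 + sqrt(-405) = -17495 + 9*I*sqrt(5) ≈ -17495.0 + 20.125*I)
b + P(219, 17) = (-17495 + 9*I*sqrt(5)) + sqrt(219**2 + 17**2) = (-17495 + 9*I*sqrt(5)) + sqrt(47961 + 289) = (-17495 + 9*I*sqrt(5)) + sqrt(48250) = (-17495 + 9*I*sqrt(5)) + 5*sqrt(1930) = -17495 + 5*sqrt(1930) + 9*I*sqrt(5)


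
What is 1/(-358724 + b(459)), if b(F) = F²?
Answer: -1/148043 ≈ -6.7548e-6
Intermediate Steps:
1/(-358724 + b(459)) = 1/(-358724 + 459²) = 1/(-358724 + 210681) = 1/(-148043) = -1/148043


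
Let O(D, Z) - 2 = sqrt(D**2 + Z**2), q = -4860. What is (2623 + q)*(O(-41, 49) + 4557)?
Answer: -10198483 - 2237*sqrt(4082) ≈ -1.0341e+7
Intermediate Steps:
O(D, Z) = 2 + sqrt(D**2 + Z**2)
(2623 + q)*(O(-41, 49) + 4557) = (2623 - 4860)*((2 + sqrt((-41)**2 + 49**2)) + 4557) = -2237*((2 + sqrt(1681 + 2401)) + 4557) = -2237*((2 + sqrt(4082)) + 4557) = -2237*(4559 + sqrt(4082)) = -10198483 - 2237*sqrt(4082)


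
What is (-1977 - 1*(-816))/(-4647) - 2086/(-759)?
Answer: 3524947/1175691 ≈ 2.9982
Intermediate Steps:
(-1977 - 1*(-816))/(-4647) - 2086/(-759) = (-1977 + 816)*(-1/4647) - 2086*(-1/759) = -1161*(-1/4647) + 2086/759 = 387/1549 + 2086/759 = 3524947/1175691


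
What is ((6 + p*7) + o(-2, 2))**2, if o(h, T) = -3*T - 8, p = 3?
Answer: 169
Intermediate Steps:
o(h, T) = -8 - 3*T
((6 + p*7) + o(-2, 2))**2 = ((6 + 3*7) + (-8 - 3*2))**2 = ((6 + 21) + (-8 - 6))**2 = (27 - 14)**2 = 13**2 = 169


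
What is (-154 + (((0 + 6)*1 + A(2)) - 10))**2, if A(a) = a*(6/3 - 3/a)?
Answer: 24649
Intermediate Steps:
A(a) = a*(2 - 3/a) (A(a) = a*(6*(1/3) - 3/a) = a*(2 - 3/a))
(-154 + (((0 + 6)*1 + A(2)) - 10))**2 = (-154 + (((0 + 6)*1 + (-3 + 2*2)) - 10))**2 = (-154 + ((6*1 + (-3 + 4)) - 10))**2 = (-154 + ((6 + 1) - 10))**2 = (-154 + (7 - 10))**2 = (-154 - 3)**2 = (-157)**2 = 24649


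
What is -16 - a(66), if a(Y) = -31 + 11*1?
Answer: 4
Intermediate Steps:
a(Y) = -20 (a(Y) = -31 + 11 = -20)
-16 - a(66) = -16 - 1*(-20) = -16 + 20 = 4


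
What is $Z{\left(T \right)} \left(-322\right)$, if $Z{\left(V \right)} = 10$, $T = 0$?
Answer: $-3220$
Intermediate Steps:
$Z{\left(T \right)} \left(-322\right) = 10 \left(-322\right) = -3220$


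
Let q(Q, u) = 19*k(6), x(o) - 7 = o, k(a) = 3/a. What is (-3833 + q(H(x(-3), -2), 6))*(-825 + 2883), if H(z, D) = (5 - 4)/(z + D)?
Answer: -7868763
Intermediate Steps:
x(o) = 7 + o
H(z, D) = 1/(D + z)
q(Q, u) = 19/2 (q(Q, u) = 19*(3/6) = 19*(3*(⅙)) = 19*(½) = 19/2)
(-3833 + q(H(x(-3), -2), 6))*(-825 + 2883) = (-3833 + 19/2)*(-825 + 2883) = -7647/2*2058 = -7868763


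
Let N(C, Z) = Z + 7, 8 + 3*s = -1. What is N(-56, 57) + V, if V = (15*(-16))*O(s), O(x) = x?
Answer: 784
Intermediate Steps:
s = -3 (s = -8/3 + (1/3)*(-1) = -8/3 - 1/3 = -3)
N(C, Z) = 7 + Z
V = 720 (V = (15*(-16))*(-3) = -240*(-3) = 720)
N(-56, 57) + V = (7 + 57) + 720 = 64 + 720 = 784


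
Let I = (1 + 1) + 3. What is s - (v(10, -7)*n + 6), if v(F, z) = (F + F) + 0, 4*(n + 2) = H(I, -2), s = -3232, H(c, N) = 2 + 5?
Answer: -3233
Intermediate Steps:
I = 5 (I = 2 + 3 = 5)
H(c, N) = 7
n = -¼ (n = -2 + (¼)*7 = -2 + 7/4 = -¼ ≈ -0.25000)
v(F, z) = 2*F (v(F, z) = 2*F + 0 = 2*F)
s - (v(10, -7)*n + 6) = -3232 - ((2*10)*(-¼) + 6) = -3232 - (20*(-¼) + 6) = -3232 - (-5 + 6) = -3232 - 1*1 = -3232 - 1 = -3233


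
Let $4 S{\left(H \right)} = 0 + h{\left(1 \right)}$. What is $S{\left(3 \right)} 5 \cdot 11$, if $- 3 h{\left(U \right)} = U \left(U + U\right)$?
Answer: $- \frac{55}{6} \approx -9.1667$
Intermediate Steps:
$h{\left(U \right)} = - \frac{2 U^{2}}{3}$ ($h{\left(U \right)} = - \frac{U \left(U + U\right)}{3} = - \frac{U 2 U}{3} = - \frac{2 U^{2}}{3}$)
$S{\left(H \right)} = - \frac{1}{6}$ ($S{\left(H \right)} = \frac{0 - \frac{2 \cdot 1^{2}}{3}}{4} = \frac{0 - \frac{2}{3}}{4} = \frac{1}{4} \left(- \frac{2}{3}\right) = - \frac{1}{6}$)
$S{\left(3 \right)} 5 \cdot 11 = \left(- \frac{1}{6}\right) 5 \cdot 11 = \left(- \frac{5}{6}\right) 11 = - \frac{55}{6}$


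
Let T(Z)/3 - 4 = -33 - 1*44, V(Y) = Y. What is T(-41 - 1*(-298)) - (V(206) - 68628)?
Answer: 68203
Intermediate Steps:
T(Z) = -219 (T(Z) = 12 + 3*(-33 - 1*44) = 12 + 3*(-33 - 44) = 12 + 3*(-77) = 12 - 231 = -219)
T(-41 - 1*(-298)) - (V(206) - 68628) = -219 - (206 - 68628) = -219 - 1*(-68422) = -219 + 68422 = 68203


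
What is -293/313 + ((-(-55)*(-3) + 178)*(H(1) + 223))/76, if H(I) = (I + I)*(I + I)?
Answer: 901395/23788 ≈ 37.893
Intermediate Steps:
H(I) = 4*I² (H(I) = (2*I)*(2*I) = 4*I²)
-293/313 + ((-(-55)*(-3) + 178)*(H(1) + 223))/76 = -293/313 + ((-(-55)*(-3) + 178)*(4*1² + 223))/76 = -293*1/313 + ((-1*165 + 178)*(4*1 + 223))*(1/76) = -293/313 + ((-165 + 178)*(4 + 223))*(1/76) = -293/313 + (13*227)*(1/76) = -293/313 + 2951*(1/76) = -293/313 + 2951/76 = 901395/23788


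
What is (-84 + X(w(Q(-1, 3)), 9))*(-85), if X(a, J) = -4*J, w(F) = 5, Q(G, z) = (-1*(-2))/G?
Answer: 10200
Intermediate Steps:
Q(G, z) = 2/G
(-84 + X(w(Q(-1, 3)), 9))*(-85) = (-84 - 4*9)*(-85) = (-84 - 36)*(-85) = -120*(-85) = 10200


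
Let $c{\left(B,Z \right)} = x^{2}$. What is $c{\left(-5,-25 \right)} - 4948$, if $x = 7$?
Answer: $-4899$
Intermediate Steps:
$c{\left(B,Z \right)} = 49$ ($c{\left(B,Z \right)} = 7^{2} = 49$)
$c{\left(-5,-25 \right)} - 4948 = 49 - 4948 = -4899$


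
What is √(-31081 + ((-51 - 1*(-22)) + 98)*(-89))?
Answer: I*√37222 ≈ 192.93*I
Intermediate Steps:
√(-31081 + ((-51 - 1*(-22)) + 98)*(-89)) = √(-31081 + ((-51 + 22) + 98)*(-89)) = √(-31081 + (-29 + 98)*(-89)) = √(-31081 + 69*(-89)) = √(-31081 - 6141) = √(-37222) = I*√37222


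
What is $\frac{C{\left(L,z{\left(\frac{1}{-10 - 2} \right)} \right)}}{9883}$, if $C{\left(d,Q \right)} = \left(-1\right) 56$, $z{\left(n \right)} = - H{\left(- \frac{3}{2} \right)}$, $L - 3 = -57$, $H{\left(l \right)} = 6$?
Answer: $- \frac{56}{9883} \approx -0.0056663$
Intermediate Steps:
$L = -54$ ($L = 3 - 57 = -54$)
$z{\left(n \right)} = -6$ ($z{\left(n \right)} = \left(-1\right) 6 = -6$)
$C{\left(d,Q \right)} = -56$
$\frac{C{\left(L,z{\left(\frac{1}{-10 - 2} \right)} \right)}}{9883} = - \frac{56}{9883}$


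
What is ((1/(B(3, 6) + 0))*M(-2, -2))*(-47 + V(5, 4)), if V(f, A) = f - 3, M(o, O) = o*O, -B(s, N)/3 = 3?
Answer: 20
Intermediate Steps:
B(s, N) = -9 (B(s, N) = -3*3 = -9)
M(o, O) = O*o
V(f, A) = -3 + f
((1/(B(3, 6) + 0))*M(-2, -2))*(-47 + V(5, 4)) = ((1/(-9 + 0))*(-2*(-2)))*(-47 + (-3 + 5)) = ((1/(-9))*4)*(-47 + 2) = ((1*(-⅑))*4)*(-45) = -⅑*4*(-45) = -4/9*(-45) = 20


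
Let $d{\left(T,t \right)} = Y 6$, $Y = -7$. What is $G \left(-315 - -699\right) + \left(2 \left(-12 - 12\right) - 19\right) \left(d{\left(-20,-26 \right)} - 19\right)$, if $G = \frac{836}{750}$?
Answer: $\frac{564379}{125} \approx 4515.0$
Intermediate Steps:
$G = \frac{418}{375}$ ($G = 836 \cdot \frac{1}{750} = \frac{418}{375} \approx 1.1147$)
$d{\left(T,t \right)} = -42$ ($d{\left(T,t \right)} = \left(-7\right) 6 = -42$)
$G \left(-315 - -699\right) + \left(2 \left(-12 - 12\right) - 19\right) \left(d{\left(-20,-26 \right)} - 19\right) = \frac{418 \left(-315 - -699\right)}{375} + \left(2 \left(-12 - 12\right) - 19\right) \left(-42 - 19\right) = \frac{418 \left(-315 + 699\right)}{375} + \left(2 \left(-24\right) - 19\right) \left(-61\right) = \frac{418}{375} \cdot 384 + \left(-48 - 19\right) \left(-61\right) = \frac{53504}{125} - -4087 = \frac{53504}{125} + 4087 = \frac{564379}{125}$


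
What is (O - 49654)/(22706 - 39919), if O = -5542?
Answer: 55196/17213 ≈ 3.2066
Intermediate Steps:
(O - 49654)/(22706 - 39919) = (-5542 - 49654)/(22706 - 39919) = -55196/(-17213) = -55196*(-1/17213) = 55196/17213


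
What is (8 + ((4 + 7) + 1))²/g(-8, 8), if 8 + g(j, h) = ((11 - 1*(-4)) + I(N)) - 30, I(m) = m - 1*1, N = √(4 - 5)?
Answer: -9600/577 - 400*I/577 ≈ -16.638 - 0.69324*I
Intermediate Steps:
N = I (N = √(-1) = I ≈ 1.0*I)
I(m) = -1 + m (I(m) = m - 1 = -1 + m)
g(j, h) = -24 + I (g(j, h) = -8 + (((11 - 1*(-4)) + (-1 + I)) - 30) = -8 + (((11 + 4) + (-1 + I)) - 30) = -8 + ((15 + (-1 + I)) - 30) = -8 + ((14 + I) - 30) = -8 + (-16 + I) = -24 + I)
(8 + ((4 + 7) + 1))²/g(-8, 8) = (8 + ((4 + 7) + 1))²/(-24 + I) = (8 + (11 + 1))²*((-24 - I)/577) = (8 + 12)²*((-24 - I)/577) = 20²*((-24 - I)/577) = 400*((-24 - I)/577) = 400*(-24 - I)/577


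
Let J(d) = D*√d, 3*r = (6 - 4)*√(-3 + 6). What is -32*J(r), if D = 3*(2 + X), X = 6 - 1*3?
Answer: -160*√2*3^(¾) ≈ -515.79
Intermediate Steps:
X = 3 (X = 6 - 3 = 3)
D = 15 (D = 3*(2 + 3) = 3*5 = 15)
r = 2*√3/3 (r = ((6 - 4)*√(-3 + 6))/3 = (2*√3)/3 = 2*√3/3 ≈ 1.1547)
J(d) = 15*√d
-32*J(r) = -480*√(2*√3/3) = -480*3^(¾)*(3*√2)/9 = -160*√2*3^(¾)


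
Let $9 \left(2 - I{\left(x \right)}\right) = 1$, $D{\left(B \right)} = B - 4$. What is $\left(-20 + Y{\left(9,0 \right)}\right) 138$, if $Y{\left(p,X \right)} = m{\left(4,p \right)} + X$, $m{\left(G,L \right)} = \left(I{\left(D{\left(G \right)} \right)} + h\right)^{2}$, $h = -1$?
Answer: $- \frac{71576}{27} \approx -2651.0$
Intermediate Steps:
$D{\left(B \right)} = -4 + B$ ($D{\left(B \right)} = B - 4 = -4 + B$)
$I{\left(x \right)} = \frac{17}{9}$ ($I{\left(x \right)} = 2 - \frac{1}{9} = \frac{17}{9}$)
$m{\left(G,L \right)} = \frac{64}{81}$ ($m{\left(G,L \right)} = \left(\frac{17}{9} - 1\right)^{2} = \left(\frac{8}{9}\right)^{2} = \frac{64}{81}$)
$Y{\left(p,X \right)} = \frac{64}{81} + X$
$\left(-20 + Y{\left(9,0 \right)}\right) 138 = \left(-20 + \left(\frac{64}{81} + 0\right)\right) 138 = \left(-20 + \frac{64}{81}\right) 138 = \left(- \frac{1556}{81}\right) 138 = - \frac{71576}{27}$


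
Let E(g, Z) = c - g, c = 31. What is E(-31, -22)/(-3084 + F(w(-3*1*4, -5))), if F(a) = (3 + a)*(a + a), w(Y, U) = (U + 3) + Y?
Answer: -31/1388 ≈ -0.022334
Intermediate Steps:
w(Y, U) = 3 + U + Y (w(Y, U) = (3 + U) + Y = 3 + U + Y)
F(a) = 2*a*(3 + a) (F(a) = (3 + a)*(2*a) = 2*a*(3 + a))
E(g, Z) = 31 - g
E(-31, -22)/(-3084 + F(w(-3*1*4, -5))) = (31 - 1*(-31))/(-3084 + 2*(3 - 5 - 3*1*4)*(3 + (3 - 5 - 3*1*4))) = (31 + 31)/(-3084 + 2*(3 - 5 - 3*4)*(3 + (3 - 5 - 3*4))) = 62/(-3084 + 2*(3 - 5 - 12)*(3 + (3 - 5 - 12))) = 62/(-3084 + 2*(-14)*(3 - 14)) = 62/(-3084 + 2*(-14)*(-11)) = 62/(-3084 + 308) = 62/(-2776) = 62*(-1/2776) = -31/1388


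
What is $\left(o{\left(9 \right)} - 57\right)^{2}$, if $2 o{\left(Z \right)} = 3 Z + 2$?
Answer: $\frac{7225}{4} \approx 1806.3$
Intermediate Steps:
$o{\left(Z \right)} = 1 + \frac{3 Z}{2}$ ($o{\left(Z \right)} = \frac{3 Z + 2}{2} = \frac{2 + 3 Z}{2} = 1 + \frac{3 Z}{2}$)
$\left(o{\left(9 \right)} - 57\right)^{2} = \left(\left(1 + \frac{3}{2} \cdot 9\right) - 57\right)^{2} = \left(\left(1 + \frac{27}{2}\right) - 57\right)^{2} = \left(\frac{29}{2} - 57\right)^{2} = \left(- \frac{85}{2}\right)^{2} = \frac{7225}{4}$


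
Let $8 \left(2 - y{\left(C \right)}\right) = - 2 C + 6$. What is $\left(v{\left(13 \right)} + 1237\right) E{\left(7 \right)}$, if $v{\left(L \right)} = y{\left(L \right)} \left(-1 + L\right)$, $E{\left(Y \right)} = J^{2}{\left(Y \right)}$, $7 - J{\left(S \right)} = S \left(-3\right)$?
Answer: $1012144$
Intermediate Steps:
$J{\left(S \right)} = 7 + 3 S$ ($J{\left(S \right)} = 7 - S \left(-3\right) = 7 - - 3 S = 7 + 3 S$)
$y{\left(C \right)} = \frac{5}{4} + \frac{C}{4}$ ($y{\left(C \right)} = 2 - \frac{- 2 C + 6}{8} = 2 - \frac{6 - 2 C}{8} = 2 + \left(- \frac{3}{4} + \frac{C}{4}\right) = \frac{5}{4} + \frac{C}{4}$)
$E{\left(Y \right)} = \left(7 + 3 Y\right)^{2}$
$v{\left(L \right)} = \left(-1 + L\right) \left(\frac{5}{4} + \frac{L}{4}\right)$ ($v{\left(L \right)} = \left(\frac{5}{4} + \frac{L}{4}\right) \left(-1 + L\right) = \left(-1 + L\right) \left(\frac{5}{4} + \frac{L}{4}\right)$)
$\left(v{\left(13 \right)} + 1237\right) E{\left(7 \right)} = \left(\frac{\left(-1 + 13\right) \left(5 + 13\right)}{4} + 1237\right) \left(7 + 3 \cdot 7\right)^{2} = \left(\frac{1}{4} \cdot 12 \cdot 18 + 1237\right) \left(7 + 21\right)^{2} = \left(54 + 1237\right) 28^{2} = 1291 \cdot 784 = 1012144$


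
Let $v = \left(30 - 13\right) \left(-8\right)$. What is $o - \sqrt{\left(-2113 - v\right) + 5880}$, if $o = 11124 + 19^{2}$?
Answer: $11485 - \sqrt{3903} \approx 11423.0$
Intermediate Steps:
$v = -136$ ($v = 17 \left(-8\right) = -136$)
$o = 11485$ ($o = 11124 + 361 = 11485$)
$o - \sqrt{\left(-2113 - v\right) + 5880} = 11485 - \sqrt{\left(-2113 - -136\right) + 5880} = 11485 - \sqrt{\left(-2113 + 136\right) + 5880} = 11485 - \sqrt{-1977 + 5880} = 11485 - \sqrt{3903}$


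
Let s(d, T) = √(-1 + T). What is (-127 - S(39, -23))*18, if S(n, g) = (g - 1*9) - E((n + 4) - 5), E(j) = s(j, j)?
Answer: -1710 + 18*√37 ≈ -1600.5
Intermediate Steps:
E(j) = √(-1 + j)
S(n, g) = -9 + g - √(-2 + n) (S(n, g) = (g - 1*9) - √(-1 + ((n + 4) - 5)) = (g - 9) - √(-1 + ((4 + n) - 5)) = (-9 + g) - √(-1 + (-1 + n)) = (-9 + g) - √(-2 + n) = -9 + g - √(-2 + n))
(-127 - S(39, -23))*18 = (-127 - (-9 - 23 - √(-2 + 39)))*18 = (-127 - (-9 - 23 - √37))*18 = (-127 - (-32 - √37))*18 = (-127 + (32 + √37))*18 = (-95 + √37)*18 = -1710 + 18*√37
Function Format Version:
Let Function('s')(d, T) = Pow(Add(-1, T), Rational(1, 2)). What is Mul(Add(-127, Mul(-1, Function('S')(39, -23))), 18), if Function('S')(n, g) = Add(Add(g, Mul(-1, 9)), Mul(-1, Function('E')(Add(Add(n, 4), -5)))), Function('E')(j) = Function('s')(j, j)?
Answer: Add(-1710, Mul(18, Pow(37, Rational(1, 2)))) ≈ -1600.5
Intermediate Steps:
Function('E')(j) = Pow(Add(-1, j), Rational(1, 2))
Function('S')(n, g) = Add(-9, g, Mul(-1, Pow(Add(-2, n), Rational(1, 2)))) (Function('S')(n, g) = Add(Add(g, Mul(-1, 9)), Mul(-1, Pow(Add(-1, Add(Add(n, 4), -5)), Rational(1, 2)))) = Add(Add(g, -9), Mul(-1, Pow(Add(-1, Add(Add(4, n), -5)), Rational(1, 2)))) = Add(Add(-9, g), Mul(-1, Pow(Add(-1, Add(-1, n)), Rational(1, 2)))) = Add(Add(-9, g), Mul(-1, Pow(Add(-2, n), Rational(1, 2)))) = Add(-9, g, Mul(-1, Pow(Add(-2, n), Rational(1, 2)))))
Mul(Add(-127, Mul(-1, Function('S')(39, -23))), 18) = Mul(Add(-127, Mul(-1, Add(-9, -23, Mul(-1, Pow(Add(-2, 39), Rational(1, 2)))))), 18) = Mul(Add(-127, Mul(-1, Add(-9, -23, Mul(-1, Pow(37, Rational(1, 2)))))), 18) = Mul(Add(-127, Mul(-1, Add(-32, Mul(-1, Pow(37, Rational(1, 2)))))), 18) = Mul(Add(-127, Add(32, Pow(37, Rational(1, 2)))), 18) = Mul(Add(-95, Pow(37, Rational(1, 2))), 18) = Add(-1710, Mul(18, Pow(37, Rational(1, 2))))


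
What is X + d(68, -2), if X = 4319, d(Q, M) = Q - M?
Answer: 4389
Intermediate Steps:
X + d(68, -2) = 4319 + (68 - 1*(-2)) = 4319 + (68 + 2) = 4319 + 70 = 4389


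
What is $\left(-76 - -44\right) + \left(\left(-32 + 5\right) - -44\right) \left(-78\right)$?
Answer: $-1358$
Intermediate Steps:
$\left(-76 - -44\right) + \left(\left(-32 + 5\right) - -44\right) \left(-78\right) = \left(-76 + 44\right) + \left(-27 + 44\right) \left(-78\right) = -32 + 17 \left(-78\right) = -32 - 1326 = -1358$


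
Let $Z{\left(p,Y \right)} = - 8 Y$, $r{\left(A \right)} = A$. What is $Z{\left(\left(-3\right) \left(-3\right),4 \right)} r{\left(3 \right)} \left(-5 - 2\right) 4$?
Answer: $2688$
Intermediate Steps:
$Z{\left(\left(-3\right) \left(-3\right),4 \right)} r{\left(3 \right)} \left(-5 - 2\right) 4 = \left(-8\right) 4 \cdot 3 \left(-5 - 2\right) 4 = \left(-32\right) 3 \left(\left(-7\right) 4\right) = \left(-96\right) \left(-28\right) = 2688$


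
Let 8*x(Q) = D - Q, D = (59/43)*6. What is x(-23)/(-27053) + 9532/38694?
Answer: 44327518691/180047670504 ≈ 0.24620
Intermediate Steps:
D = 354/43 (D = (59*(1/43))*6 = (59/43)*6 = 354/43 ≈ 8.2326)
x(Q) = 177/172 - Q/8 (x(Q) = (354/43 - Q)/8 = 177/172 - Q/8)
x(-23)/(-27053) + 9532/38694 = (177/172 - 1/8*(-23))/(-27053) + 9532/38694 = (177/172 + 23/8)*(-1/27053) + 9532*(1/38694) = (1343/344)*(-1/27053) + 4766/19347 = -1343/9306232 + 4766/19347 = 44327518691/180047670504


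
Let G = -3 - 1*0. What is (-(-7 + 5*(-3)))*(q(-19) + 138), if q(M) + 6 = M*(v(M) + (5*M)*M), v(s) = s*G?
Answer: -775412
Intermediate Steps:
G = -3 (G = -3 + 0 = -3)
v(s) = -3*s (v(s) = s*(-3) = -3*s)
q(M) = -6 + M*(-3*M + 5*M**2) (q(M) = -6 + M*(-3*M + (5*M)*M) = -6 + M*(-3*M + 5*M**2))
(-(-7 + 5*(-3)))*(q(-19) + 138) = (-(-7 + 5*(-3)))*((-6 - 3*(-19)**2 + 5*(-19)**3) + 138) = (-(-7 - 15))*((-6 - 3*361 + 5*(-6859)) + 138) = (-1*(-22))*((-6 - 1083 - 34295) + 138) = 22*(-35384 + 138) = 22*(-35246) = -775412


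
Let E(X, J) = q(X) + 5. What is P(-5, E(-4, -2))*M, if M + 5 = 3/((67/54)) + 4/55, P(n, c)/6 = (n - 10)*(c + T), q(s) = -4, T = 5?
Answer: 998676/737 ≈ 1355.1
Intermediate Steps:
E(X, J) = 1 (E(X, J) = -4 + 5 = 1)
P(n, c) = 6*(-10 + n)*(5 + c) (P(n, c) = 6*((n - 10)*(c + 5)) = 6*((-10 + n)*(5 + c)) = 6*(-10 + n)*(5 + c))
M = -9247/3685 (M = -5 + (3/((67/54)) + 4/55) = -5 + (3/((67*(1/54))) + 4*(1/55)) = -5 + (3/(67/54) + 4/55) = -5 + (3*(54/67) + 4/55) = -5 + (162/67 + 4/55) = -5 + 9178/3685 = -9247/3685 ≈ -2.5094)
P(-5, E(-4, -2))*M = (-300 - 60*1 + 30*(-5) + 6*1*(-5))*(-9247/3685) = (-300 - 60 - 150 - 30)*(-9247/3685) = -540*(-9247/3685) = 998676/737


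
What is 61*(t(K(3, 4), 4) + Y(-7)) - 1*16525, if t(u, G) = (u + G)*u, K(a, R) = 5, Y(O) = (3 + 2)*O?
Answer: -15915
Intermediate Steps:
Y(O) = 5*O
t(u, G) = u*(G + u) (t(u, G) = (G + u)*u = u*(G + u))
61*(t(K(3, 4), 4) + Y(-7)) - 1*16525 = 61*(5*(4 + 5) + 5*(-7)) - 1*16525 = 61*(5*9 - 35) - 16525 = 61*(45 - 35) - 16525 = 61*10 - 16525 = 610 - 16525 = -15915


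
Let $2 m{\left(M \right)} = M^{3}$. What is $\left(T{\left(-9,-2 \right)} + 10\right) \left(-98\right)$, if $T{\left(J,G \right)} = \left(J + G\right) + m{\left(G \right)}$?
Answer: $490$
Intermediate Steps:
$m{\left(M \right)} = \frac{M^{3}}{2}$
$T{\left(J,G \right)} = G + J + \frac{G^{3}}{2}$ ($T{\left(J,G \right)} = \left(J + G\right) + \frac{G^{3}}{2} = \left(G + J\right) + \frac{G^{3}}{2} = G + J + \frac{G^{3}}{2}$)
$\left(T{\left(-9,-2 \right)} + 10\right) \left(-98\right) = \left(\left(-2 - 9 + \frac{\left(-2\right)^{3}}{2}\right) + 10\right) \left(-98\right) = \left(\left(-2 - 9 + \frac{1}{2} \left(-8\right)\right) + 10\right) \left(-98\right) = \left(\left(-2 - 9 - 4\right) + 10\right) \left(-98\right) = \left(-15 + 10\right) \left(-98\right) = \left(-5\right) \left(-98\right) = 490$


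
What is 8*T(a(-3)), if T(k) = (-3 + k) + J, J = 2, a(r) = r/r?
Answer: 0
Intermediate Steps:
a(r) = 1
T(k) = -1 + k (T(k) = (-3 + k) + 2 = -1 + k)
8*T(a(-3)) = 8*(-1 + 1) = 8*0 = 0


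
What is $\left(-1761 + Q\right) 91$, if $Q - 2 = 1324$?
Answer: $-39585$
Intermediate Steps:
$Q = 1326$ ($Q = 2 + 1324 = 1326$)
$\left(-1761 + Q\right) 91 = \left(-1761 + 1326\right) 91 = \left(-435\right) 91 = -39585$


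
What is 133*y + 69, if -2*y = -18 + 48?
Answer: -1926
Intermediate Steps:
y = -15 (y = -(-18 + 48)/2 = -½*30 = -15)
133*y + 69 = 133*(-15) + 69 = -1995 + 69 = -1926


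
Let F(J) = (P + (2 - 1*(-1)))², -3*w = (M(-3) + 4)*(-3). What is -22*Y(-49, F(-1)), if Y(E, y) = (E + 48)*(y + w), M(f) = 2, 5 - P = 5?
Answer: 330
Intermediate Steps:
P = 0 (P = 5 - 1*5 = 5 - 5 = 0)
w = 6 (w = -(2 + 4)*(-3)/3 = -2*(-3) = -⅓*(-18) = 6)
F(J) = 9 (F(J) = (0 + (2 - 1*(-1)))² = (0 + (2 + 1))² = (0 + 3)² = 3² = 9)
Y(E, y) = (6 + y)*(48 + E) (Y(E, y) = (E + 48)*(y + 6) = (48 + E)*(6 + y) = (6 + y)*(48 + E))
-22*Y(-49, F(-1)) = -22*(288 + 6*(-49) + 48*9 - 49*9) = -22*(288 - 294 + 432 - 441) = -22*(-15) = 330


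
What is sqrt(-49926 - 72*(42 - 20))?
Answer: I*sqrt(51510) ≈ 226.96*I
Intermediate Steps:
sqrt(-49926 - 72*(42 - 20)) = sqrt(-49926 - 72*22) = sqrt(-49926 - 1584) = sqrt(-51510) = I*sqrt(51510)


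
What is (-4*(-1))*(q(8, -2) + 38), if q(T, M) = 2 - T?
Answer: 128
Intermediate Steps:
(-4*(-1))*(q(8, -2) + 38) = (-4*(-1))*((2 - 1*8) + 38) = 4*((2 - 8) + 38) = 4*(-6 + 38) = 4*32 = 128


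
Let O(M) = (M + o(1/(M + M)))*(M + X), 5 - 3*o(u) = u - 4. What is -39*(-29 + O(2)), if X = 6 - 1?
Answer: -845/4 ≈ -211.25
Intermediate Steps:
X = 5
o(u) = 3 - u/3 (o(u) = 5/3 - (u - 4)/3 = 5/3 - (-4 + u)/3 = 5/3 + (4/3 - u/3) = 3 - u/3)
O(M) = (5 + M)*(3 + M - 1/(6*M)) (O(M) = (M + (3 - 1/(3*(M + M))))*(M + 5) = (M + (3 - 1/(2*M)/3))*(5 + M) = (M + (3 - 1/(6*M)))*(5 + M) = (3 + M - 1/(6*M))*(5 + M) = (5 + M)*(3 + M - 1/(6*M)))
-39*(-29 + O(2)) = -39*(-29 + (89/6 + 2² + 8*2 - ⅚/2)) = -39*(-29 + (89/6 + 4 + 16 - ⅚*½)) = -39*(-29 + (89/6 + 4 + 16 - 5/12)) = -39*(-29 + 413/12) = -39*65/12 = -845/4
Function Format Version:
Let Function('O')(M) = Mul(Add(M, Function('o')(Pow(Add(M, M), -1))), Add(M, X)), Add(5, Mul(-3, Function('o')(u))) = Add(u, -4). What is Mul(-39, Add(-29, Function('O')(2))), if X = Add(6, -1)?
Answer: Rational(-845, 4) ≈ -211.25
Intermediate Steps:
X = 5
Function('o')(u) = Add(3, Mul(Rational(-1, 3), u)) (Function('o')(u) = Add(Rational(5, 3), Mul(Rational(-1, 3), Add(u, -4))) = Add(Rational(5, 3), Mul(Rational(-1, 3), Add(-4, u))) = Add(Rational(5, 3), Add(Rational(4, 3), Mul(Rational(-1, 3), u))) = Add(3, Mul(Rational(-1, 3), u)))
Function('O')(M) = Mul(Add(5, M), Add(3, M, Mul(Rational(-1, 6), Pow(M, -1)))) (Function('O')(M) = Mul(Add(M, Add(3, Mul(Rational(-1, 3), Pow(Add(M, M), -1)))), Add(M, 5)) = Mul(Add(M, Add(3, Mul(Rational(-1, 3), Pow(Mul(2, M), -1)))), Add(5, M)) = Mul(Add(M, Add(3, Mul(Rational(-1, 3), Mul(Rational(1, 2), Pow(M, -1))))), Add(5, M)) = Mul(Add(M, Add(3, Mul(Rational(-1, 6), Pow(M, -1)))), Add(5, M)) = Mul(Add(3, M, Mul(Rational(-1, 6), Pow(M, -1))), Add(5, M)) = Mul(Add(5, M), Add(3, M, Mul(Rational(-1, 6), Pow(M, -1)))))
Mul(-39, Add(-29, Function('O')(2))) = Mul(-39, Add(-29, Add(Rational(89, 6), Pow(2, 2), Mul(8, 2), Mul(Rational(-5, 6), Pow(2, -1))))) = Mul(-39, Add(-29, Add(Rational(89, 6), 4, 16, Mul(Rational(-5, 6), Rational(1, 2))))) = Mul(-39, Add(-29, Add(Rational(89, 6), 4, 16, Rational(-5, 12)))) = Mul(-39, Add(-29, Rational(413, 12))) = Mul(-39, Rational(65, 12)) = Rational(-845, 4)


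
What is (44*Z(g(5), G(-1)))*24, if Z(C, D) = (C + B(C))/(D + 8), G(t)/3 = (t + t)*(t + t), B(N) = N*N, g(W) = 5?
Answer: 1584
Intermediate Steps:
B(N) = N**2
G(t) = 12*t**2 (G(t) = 3*((t + t)*(t + t)) = 3*((2*t)*(2*t)) = 3*(4*t**2) = 12*t**2)
Z(C, D) = (C + C**2)/(8 + D) (Z(C, D) = (C + C**2)/(D + 8) = (C + C**2)/(8 + D))
(44*Z(g(5), G(-1)))*24 = (44*(5*(1 + 5)/(8 + 12*(-1)**2)))*24 = (44*(5*6/(8 + 12*1)))*24 = (44*(5*6/(8 + 12)))*24 = (44*(5*6/20))*24 = (44*(5*(1/20)*6))*24 = (44*(3/2))*24 = 66*24 = 1584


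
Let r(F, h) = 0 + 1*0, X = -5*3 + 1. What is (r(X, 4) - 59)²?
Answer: 3481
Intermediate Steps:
X = -14 (X = -15 + 1 = -14)
r(F, h) = 0 (r(F, h) = 0 + 0 = 0)
(r(X, 4) - 59)² = (0 - 59)² = (-59)² = 3481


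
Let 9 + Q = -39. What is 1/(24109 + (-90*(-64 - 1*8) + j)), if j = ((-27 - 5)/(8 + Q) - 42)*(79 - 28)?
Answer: 5/142439 ≈ 3.5103e-5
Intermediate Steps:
Q = -48 (Q = -9 - 39 = -48)
j = -10506/5 (j = ((-27 - 5)/(8 - 48) - 42)*(79 - 28) = (-32/(-40) - 42)*51 = (-32*(-1/40) - 42)*51 = (4/5 - 42)*51 = -206/5*51 = -10506/5 ≈ -2101.2)
1/(24109 + (-90*(-64 - 1*8) + j)) = 1/(24109 + (-90*(-64 - 1*8) - 10506/5)) = 1/(24109 + (-90*(-64 - 8) - 10506/5)) = 1/(24109 + (-90*(-72) - 10506/5)) = 1/(24109 + (6480 - 10506/5)) = 1/(24109 + 21894/5) = 1/(142439/5) = 5/142439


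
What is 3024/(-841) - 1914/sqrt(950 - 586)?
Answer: -3024/841 - 957*sqrt(91)/91 ≈ -103.92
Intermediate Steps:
3024/(-841) - 1914/sqrt(950 - 586) = 3024*(-1/841) - 1914*sqrt(91)/182 = -3024/841 - 1914*sqrt(91)/182 = -3024/841 - 957*sqrt(91)/91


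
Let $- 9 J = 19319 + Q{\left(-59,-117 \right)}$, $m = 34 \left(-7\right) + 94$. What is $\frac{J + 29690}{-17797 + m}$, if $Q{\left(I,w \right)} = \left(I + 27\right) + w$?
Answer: $- \frac{27560}{17941} \approx -1.5361$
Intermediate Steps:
$m = -144$ ($m = -238 + 94 = -144$)
$Q{\left(I,w \right)} = 27 + I + w$ ($Q{\left(I,w \right)} = \left(27 + I\right) + w = 27 + I + w$)
$J = -2130$ ($J = - \frac{19319 - 149}{9} = \left(- \frac{1}{9}\right) 19170 = -2130$)
$\frac{J + 29690}{-17797 + m} = \frac{-2130 + 29690}{-17797 - 144} = \frac{27560}{-17941} = 27560 \left(- \frac{1}{17941}\right) = - \frac{27560}{17941}$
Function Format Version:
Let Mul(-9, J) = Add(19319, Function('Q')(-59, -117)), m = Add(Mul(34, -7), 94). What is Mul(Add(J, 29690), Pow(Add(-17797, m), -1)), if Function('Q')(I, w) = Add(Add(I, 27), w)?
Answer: Rational(-27560, 17941) ≈ -1.5361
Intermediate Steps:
m = -144 (m = Add(-238, 94) = -144)
Function('Q')(I, w) = Add(27, I, w) (Function('Q')(I, w) = Add(Add(27, I), w) = Add(27, I, w))
J = -2130 (J = Mul(Rational(-1, 9), Add(19319, Add(27, -59, -117))) = Mul(Rational(-1, 9), Add(19319, -149)) = Mul(Rational(-1, 9), 19170) = -2130)
Mul(Add(J, 29690), Pow(Add(-17797, m), -1)) = Mul(Add(-2130, 29690), Pow(Add(-17797, -144), -1)) = Mul(27560, Pow(-17941, -1)) = Mul(27560, Rational(-1, 17941)) = Rational(-27560, 17941)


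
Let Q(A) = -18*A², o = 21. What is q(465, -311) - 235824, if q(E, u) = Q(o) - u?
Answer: -243451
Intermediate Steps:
q(E, u) = -7938 - u (q(E, u) = -18*21² - u = -18*441 - u = -7938 - u)
q(465, -311) - 235824 = (-7938 - 1*(-311)) - 235824 = (-7938 + 311) - 235824 = -7627 - 235824 = -243451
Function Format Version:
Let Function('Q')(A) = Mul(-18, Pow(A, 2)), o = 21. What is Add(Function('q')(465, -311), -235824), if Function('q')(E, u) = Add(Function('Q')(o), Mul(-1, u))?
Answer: -243451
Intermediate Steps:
Function('q')(E, u) = Add(-7938, Mul(-1, u)) (Function('q')(E, u) = Add(Mul(-18, Pow(21, 2)), Mul(-1, u)) = Add(Mul(-18, 441), Mul(-1, u)) = Add(-7938, Mul(-1, u)))
Add(Function('q')(465, -311), -235824) = Add(Add(-7938, Mul(-1, -311)), -235824) = Add(Add(-7938, 311), -235824) = Add(-7627, -235824) = -243451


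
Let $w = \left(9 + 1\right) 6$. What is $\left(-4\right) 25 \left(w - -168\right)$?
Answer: $-22800$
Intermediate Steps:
$w = 60$ ($w = 10 \cdot 6 = 60$)
$\left(-4\right) 25 \left(w - -168\right) = \left(-4\right) 25 \left(60 - -168\right) = - 100 \left(60 + \left(-25 + 193\right)\right) = - 100 \left(60 + 168\right) = \left(-100\right) 228 = -22800$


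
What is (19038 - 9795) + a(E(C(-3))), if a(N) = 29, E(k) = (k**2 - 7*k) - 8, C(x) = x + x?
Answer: 9272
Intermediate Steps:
C(x) = 2*x
E(k) = -8 + k**2 - 7*k
(19038 - 9795) + a(E(C(-3))) = (19038 - 9795) + 29 = 9243 + 29 = 9272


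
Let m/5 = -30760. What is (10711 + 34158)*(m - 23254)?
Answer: -7944235926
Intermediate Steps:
m = -153800 (m = 5*(-30760) = -153800)
(10711 + 34158)*(m - 23254) = (10711 + 34158)*(-153800 - 23254) = 44869*(-177054) = -7944235926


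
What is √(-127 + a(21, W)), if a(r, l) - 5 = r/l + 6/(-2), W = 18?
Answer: I*√4458/6 ≈ 11.128*I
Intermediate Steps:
a(r, l) = 2 + r/l (a(r, l) = 5 + (r/l + 6/(-2)) = 5 + (r/l + 6*(-½)) = 5 + (r/l - 3) = 5 + (-3 + r/l) = 2 + r/l)
√(-127 + a(21, W)) = √(-127 + (2 + 21/18)) = √(-127 + (2 + 21*(1/18))) = √(-127 + (2 + 7/6)) = √(-127 + 19/6) = √(-743/6) = I*√4458/6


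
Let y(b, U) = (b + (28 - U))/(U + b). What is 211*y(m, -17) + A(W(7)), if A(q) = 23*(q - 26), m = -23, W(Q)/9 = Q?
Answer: 14699/20 ≈ 734.95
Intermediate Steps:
W(Q) = 9*Q
y(b, U) = (28 + b - U)/(U + b)
A(q) = -598 + 23*q (A(q) = 23*(-26 + q) = -598 + 23*q)
211*y(m, -17) + A(W(7)) = 211*((28 - 23 - 1*(-17))/(-17 - 23)) + (-598 + 23*(9*7)) = 211*((28 - 23 + 17)/(-40)) + (-598 + 23*63) = 211*(-1/40*22) + (-598 + 1449) = 211*(-11/20) + 851 = -2321/20 + 851 = 14699/20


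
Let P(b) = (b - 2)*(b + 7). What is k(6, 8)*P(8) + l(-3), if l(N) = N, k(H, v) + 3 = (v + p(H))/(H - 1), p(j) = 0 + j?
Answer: -21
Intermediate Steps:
p(j) = j
P(b) = (-2 + b)*(7 + b)
k(H, v) = -3 + (H + v)/(-1 + H) (k(H, v) = -3 + (v + H)/(H - 1) = -3 + (H + v)/(-1 + H))
k(6, 8)*P(8) + l(-3) = ((3 + 8 - 2*6)/(-1 + 6))*(-14 + 8² + 5*8) - 3 = ((3 + 8 - 12)/5)*(-14 + 64 + 40) - 3 = ((⅕)*(-1))*90 - 3 = -⅕*90 - 3 = -18 - 3 = -21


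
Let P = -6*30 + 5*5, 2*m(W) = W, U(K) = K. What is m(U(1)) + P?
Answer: -309/2 ≈ -154.50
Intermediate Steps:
m(W) = W/2
P = -155 (P = -180 + 25 = -155)
m(U(1)) + P = (½)*1 - 155 = ½ - 155 = -309/2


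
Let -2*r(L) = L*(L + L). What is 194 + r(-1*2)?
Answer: 190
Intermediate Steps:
r(L) = -L² (r(L) = -L*(L + L)/2 = -L*2*L/2 = -L²)
194 + r(-1*2) = 194 - (-1*2)² = 194 - 1*(-2)² = 194 - 1*4 = 194 - 4 = 190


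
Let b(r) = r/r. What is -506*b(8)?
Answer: -506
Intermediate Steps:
b(r) = 1
-506*b(8) = -506*1 = -506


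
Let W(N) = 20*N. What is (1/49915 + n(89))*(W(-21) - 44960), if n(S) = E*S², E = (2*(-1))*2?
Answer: 14353756252284/9983 ≈ 1.4378e+9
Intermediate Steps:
E = -4 (E = -2*2 = -4)
n(S) = -4*S²
(1/49915 + n(89))*(W(-21) - 44960) = (1/49915 - 4*89²)*(20*(-21) - 44960) = (1/49915 - 4*7921)*(-420 - 44960) = (1/49915 - 31684)*(-45380) = -1581506859/49915*(-45380) = 14353756252284/9983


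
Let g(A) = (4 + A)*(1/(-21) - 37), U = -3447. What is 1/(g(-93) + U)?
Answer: -21/3145 ≈ -0.0066773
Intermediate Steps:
g(A) = -3112/21 - 778*A/21 (g(A) = (4 + A)*(-1/21 - 37) = (4 + A)*(-778/21) = -3112/21 - 778*A/21)
1/(g(-93) + U) = 1/((-3112/21 - 778/21*(-93)) - 3447) = 1/((-3112/21 + 24118/7) - 3447) = 1/(69242/21 - 3447) = 1/(-3145/21) = -21/3145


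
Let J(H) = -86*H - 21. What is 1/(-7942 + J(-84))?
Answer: -1/739 ≈ -0.0013532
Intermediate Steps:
J(H) = -21 - 86*H
1/(-7942 + J(-84)) = 1/(-7942 + (-21 - 86*(-84))) = 1/(-7942 + (-21 + 7224)) = 1/(-7942 + 7203) = 1/(-739) = -1/739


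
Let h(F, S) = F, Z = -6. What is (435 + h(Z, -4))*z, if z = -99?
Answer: -42471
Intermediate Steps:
(435 + h(Z, -4))*z = (435 - 6)*(-99) = 429*(-99) = -42471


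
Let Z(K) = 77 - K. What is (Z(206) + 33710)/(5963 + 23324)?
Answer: 33581/29287 ≈ 1.1466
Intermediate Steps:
(Z(206) + 33710)/(5963 + 23324) = ((77 - 1*206) + 33710)/(5963 + 23324) = ((77 - 206) + 33710)/29287 = (-129 + 33710)*(1/29287) = 33581*(1/29287) = 33581/29287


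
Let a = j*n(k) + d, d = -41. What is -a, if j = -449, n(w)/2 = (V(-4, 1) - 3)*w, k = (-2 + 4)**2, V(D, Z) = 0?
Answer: -10735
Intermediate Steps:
k = 4 (k = 2**2 = 4)
n(w) = -6*w (n(w) = 2*((0 - 3)*w) = 2*(-3*w) = -6*w)
a = 10735 (a = -(-2694)*4 - 41 = -449*(-24) - 41 = 10776 - 41 = 10735)
-a = -1*10735 = -10735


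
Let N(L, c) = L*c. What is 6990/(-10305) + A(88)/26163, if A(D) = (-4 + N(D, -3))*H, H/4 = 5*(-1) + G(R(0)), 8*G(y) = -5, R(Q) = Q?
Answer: -298124/665703 ≈ -0.44783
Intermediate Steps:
G(y) = -5/8 (G(y) = (⅛)*(-5) = -5/8)
H = -45/2 (H = 4*(5*(-1) - 5/8) = 4*(-5 - 5/8) = 4*(-45/8) = -45/2 ≈ -22.500)
A(D) = 90 + 135*D/2 (A(D) = (-4 + D*(-3))*(-45/2) = (-4 - 3*D)*(-45/2) = 90 + 135*D/2)
6990/(-10305) + A(88)/26163 = 6990/(-10305) + (90 + (135/2)*88)/26163 = 6990*(-1/10305) + (90 + 5940)*(1/26163) = -466/687 + 6030*(1/26163) = -466/687 + 670/2907 = -298124/665703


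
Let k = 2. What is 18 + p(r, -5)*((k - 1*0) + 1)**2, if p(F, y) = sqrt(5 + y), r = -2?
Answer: 18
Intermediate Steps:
18 + p(r, -5)*((k - 1*0) + 1)**2 = 18 + sqrt(5 - 5)*((2 - 1*0) + 1)**2 = 18 + sqrt(0)*((2 + 0) + 1)**2 = 18 + 0*(2 + 1)**2 = 18 + 0*3**2 = 18 + 0*9 = 18 + 0 = 18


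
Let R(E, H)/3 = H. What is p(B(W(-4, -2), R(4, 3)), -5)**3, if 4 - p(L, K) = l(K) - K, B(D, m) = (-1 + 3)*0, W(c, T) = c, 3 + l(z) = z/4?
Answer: 2197/64 ≈ 34.328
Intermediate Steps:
l(z) = -3 + z/4
R(E, H) = 3*H
B(D, m) = 0 (B(D, m) = 2*0 = 0)
p(L, K) = 7 + 3*K/4 (p(L, K) = 4 - ((-3 + K/4) - K) = 4 - (-3 - 3*K/4) = 4 + (3 + 3*K/4) = 7 + 3*K/4)
p(B(W(-4, -2), R(4, 3)), -5)**3 = (7 + (3/4)*(-5))**3 = (7 - 15/4)**3 = (13/4)**3 = 2197/64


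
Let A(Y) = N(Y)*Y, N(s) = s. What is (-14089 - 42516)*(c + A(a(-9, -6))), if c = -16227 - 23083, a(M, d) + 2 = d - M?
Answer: 2225085945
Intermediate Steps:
a(M, d) = -2 + d - M (a(M, d) = -2 + (d - M) = -2 + d - M)
A(Y) = Y² (A(Y) = Y*Y = Y²)
c = -39310
(-14089 - 42516)*(c + A(a(-9, -6))) = (-14089 - 42516)*(-39310 + (-2 - 6 - 1*(-9))²) = -56605*(-39310 + (-2 - 6 + 9)²) = -56605*(-39310 + 1²) = -56605*(-39310 + 1) = -56605*(-39309) = 2225085945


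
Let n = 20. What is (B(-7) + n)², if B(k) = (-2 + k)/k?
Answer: 22201/49 ≈ 453.08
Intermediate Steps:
B(k) = (-2 + k)/k
(B(-7) + n)² = ((-2 - 7)/(-7) + 20)² = (-⅐*(-9) + 20)² = (9/7 + 20)² = (149/7)² = 22201/49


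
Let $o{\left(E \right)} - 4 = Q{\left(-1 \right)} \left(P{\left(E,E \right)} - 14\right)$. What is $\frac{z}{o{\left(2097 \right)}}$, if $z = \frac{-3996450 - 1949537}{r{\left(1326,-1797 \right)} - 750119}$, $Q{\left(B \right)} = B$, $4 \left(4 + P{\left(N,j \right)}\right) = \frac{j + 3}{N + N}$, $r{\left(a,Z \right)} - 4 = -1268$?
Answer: $\frac{2770829942}{7659347841} \approx 0.36176$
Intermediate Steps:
$r{\left(a,Z \right)} = -1264$ ($r{\left(a,Z \right)} = 4 - 1268 = -1264$)
$P{\left(N,j \right)} = -4 + \frac{3 + j}{8 N}$ ($P{\left(N,j \right)} = -4 + \frac{\left(j + 3\right) \frac{1}{N + N}}{4} = -4 + \frac{\left(3 + j\right) \frac{1}{2 N}}{4} = -4 + \frac{\frac{1}{2} \frac{1}{N} \left(3 + j\right)}{4} = -4 + \frac{3 + j}{8 N}$)
$z = \frac{5945987}{751383}$ ($z = \frac{-3996450 - 1949537}{-1264 - 750119} = - \frac{5945987}{-751383} = \left(-5945987\right) \left(- \frac{1}{751383}\right) = \frac{5945987}{751383} \approx 7.9134$)
$o{\left(E \right)} = 18 - \frac{3 - 31 E}{8 E}$ ($o{\left(E \right)} = 4 - \left(\frac{3 + E - 32 E}{8 E} - 14\right) = 4 - \left(\frac{3 - 31 E}{8 E} - 14\right) = 4 - \left(-14 + \frac{3 - 31 E}{8 E}\right) = 4 + \left(14 - \frac{3 - 31 E}{8 E}\right) = 18 - \frac{3 - 31 E}{8 E}$)
$\frac{z}{o{\left(2097 \right)}} = \frac{5945987}{751383 \frac{-3 + 175 \cdot 2097}{8 \cdot 2097}} = \frac{5945987}{751383 \cdot \frac{1}{8} \cdot \frac{1}{2097} \left(-3 + 366975\right)} = \frac{5945987}{751383 \cdot \frac{1}{8} \cdot \frac{1}{2097} \cdot 366972} = \frac{5945987}{751383 \cdot \frac{30581}{1398}} = \frac{5945987}{751383} \cdot \frac{1398}{30581} = \frac{2770829942}{7659347841}$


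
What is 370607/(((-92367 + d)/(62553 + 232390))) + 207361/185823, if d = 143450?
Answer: 1846540000159726/862945119 ≈ 2.1398e+6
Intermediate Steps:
370607/(((-92367 + d)/(62553 + 232390))) + 207361/185823 = 370607/(((-92367 + 143450)/(62553 + 232390))) + 207361/185823 = 370607/((51083/294943)) + 207361*(1/185823) = 370607/((51083*(1/294943))) + 18851/16893 = 370607/(51083/294943) + 18851/16893 = 370607*(294943/51083) + 18851/16893 = 109307940401/51083 + 18851/16893 = 1846540000159726/862945119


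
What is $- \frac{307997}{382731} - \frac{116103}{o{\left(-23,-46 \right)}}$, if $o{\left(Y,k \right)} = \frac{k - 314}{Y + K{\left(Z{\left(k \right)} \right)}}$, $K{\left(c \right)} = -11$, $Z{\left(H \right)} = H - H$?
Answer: $- \frac{83941237049}{7654620} \approx -10966.0$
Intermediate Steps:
$Z{\left(H \right)} = 0$
$o{\left(Y,k \right)} = \frac{-314 + k}{-11 + Y}$ ($o{\left(Y,k \right)} = \frac{k - 314}{Y - 11} = \frac{-314 + k}{-11 + Y}$)
$- \frac{307997}{382731} - \frac{116103}{o{\left(-23,-46 \right)}} = - \frac{307997}{382731} - \frac{116103}{\frac{1}{-11 - 23} \left(-314 - 46\right)} = \left(-307997\right) \frac{1}{382731} - \frac{116103}{\frac{1}{-34} \left(-360\right)} = - \frac{307997}{382731} - \frac{116103}{\left(- \frac{1}{34}\right) \left(-360\right)} = - \frac{307997}{382731} - \frac{116103}{\frac{180}{17}} = - \frac{307997}{382731} - \frac{657917}{60} = - \frac{83941237049}{7654620}$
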